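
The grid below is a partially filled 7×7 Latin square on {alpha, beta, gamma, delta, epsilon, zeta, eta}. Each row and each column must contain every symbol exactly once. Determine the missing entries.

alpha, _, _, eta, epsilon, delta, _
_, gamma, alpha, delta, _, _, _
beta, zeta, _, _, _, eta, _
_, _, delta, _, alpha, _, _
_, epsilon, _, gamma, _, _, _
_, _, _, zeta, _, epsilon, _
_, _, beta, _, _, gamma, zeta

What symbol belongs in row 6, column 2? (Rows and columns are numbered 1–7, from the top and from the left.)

delta

Cell (r1,c2): row 1 has {alpha,delta,epsilon,eta}; column 2 has {gamma,epsilon,zeta} → beta.
Cell (r1,c7): row 1 has {alpha,beta,delta,epsilon,eta}; column 7 has {zeta} → gamma.
Cell (r4,c2): row 4 has {alpha,delta}; column 2 has {beta,gamma,epsilon,zeta} → eta.
Cell (r1,c3): row 1 has {alpha,beta,gamma,delta,epsilon,eta}; column 3 has {alpha,beta,delta} → zeta.
Cell (r5,c3): row 5 has {gamma,epsilon}; column 3 has {alpha,beta,delta,zeta} → eta.
Cell (r6,c3): row 6 has {epsilon,zeta}; column 3 has {alpha,beta,delta,zeta,eta} → gamma.
Cell (r3,c3): row 3 has {beta,zeta,eta}; column 3 has {alpha,beta,gamma,delta,zeta,eta} → epsilon.
Cell (r3,c4): row 3 has {beta,epsilon,zeta,eta}; column 4 has {gamma,delta,zeta,eta} → alpha.
Cell (r3,c7): row 3 has {alpha,beta,epsilon,zeta,eta}; column 7 has {gamma,zeta} → delta.
Cell (r7,c4): row 7 has {beta,gamma,zeta}; column 4 has {alpha,gamma,delta,zeta,eta} → epsilon.
Cell (r3,c5): row 3 has {alpha,beta,delta,epsilon,zeta,eta}; column 5 has {alpha,epsilon} → gamma.
Cell (r4,c4): row 4 has {alpha,delta,eta}; column 4 has {alpha,gamma,delta,epsilon,zeta,eta} → beta.
Cell (r4,c6): row 4 has {alpha,beta,delta,eta}; column 6 has {gamma,delta,epsilon,eta} → zeta.
Cell (r4,c7): row 4 has {alpha,beta,delta,zeta,eta}; column 7 has {gamma,delta,zeta} → epsilon.
Cell (r2,c6): row 2 has {alpha,gamma,delta}; column 6 has {gamma,delta,epsilon,zeta,eta} → beta.
Cell (r2,c7): row 2 has {alpha,beta,gamma,delta}; column 7 has {gamma,delta,epsilon,zeta} → eta.
Cell (r4,c1): row 4 has {alpha,beta,delta,epsilon,zeta,eta}; column 1 has {alpha,beta} → gamma.
Cell (r5,c6): row 5 has {gamma,epsilon,eta}; column 6 has {beta,gamma,delta,epsilon,zeta,eta} → alpha.
Cell (r5,c7): row 5 has {alpha,gamma,epsilon,eta}; column 7 has {gamma,delta,epsilon,zeta,eta} → beta.
Cell (r6,c7): row 6 has {gamma,epsilon,zeta}; column 7 has {beta,gamma,delta,epsilon,zeta,eta} → alpha.
Cell (r2,c5): row 2 has {alpha,beta,gamma,delta,eta}; column 5 has {alpha,gamma,epsilon} → zeta.
Cell (r5,c5): row 5 has {alpha,beta,gamma,epsilon,eta}; column 5 has {alpha,gamma,epsilon,zeta} → delta.
Cell (r6,c2): row 6 has {alpha,gamma,epsilon,zeta}; column 2 has {beta,gamma,epsilon,zeta,eta} → delta.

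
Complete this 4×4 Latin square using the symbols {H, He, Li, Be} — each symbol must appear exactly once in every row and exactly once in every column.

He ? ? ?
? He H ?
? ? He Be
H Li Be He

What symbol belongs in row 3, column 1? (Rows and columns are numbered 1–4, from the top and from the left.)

(r1,c3): row 1 has {He}; column 3 has {H,He,Be}, so it must be Li.
(r1,c4): row 1 has {He,Li}; column 4 has {He,Be}, so it must be H.
(r2,c4): row 2 has {H,He}; column 4 has {H,He,Be}, so it must be Li.
(r3,c1): row 3 has {He,Be}; column 1 has {H,He}, so it must be Li.

Li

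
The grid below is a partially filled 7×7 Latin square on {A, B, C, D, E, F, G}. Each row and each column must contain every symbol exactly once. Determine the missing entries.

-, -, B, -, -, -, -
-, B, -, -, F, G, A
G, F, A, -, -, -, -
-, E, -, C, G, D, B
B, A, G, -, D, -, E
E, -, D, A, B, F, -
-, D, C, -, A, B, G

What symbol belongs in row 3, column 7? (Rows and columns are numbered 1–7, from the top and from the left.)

(r2,c3) = E
(r2,c4) = D
(r4,c3) = F
(r5,c4) = F
(r5,c6) = C
(r6,c7) = C
(r7,c1) = F
(r7,c4) = E
(r1,c4) = G
(r2,c1) = C
(r3,c4) = B
(r3,c6) = E
(r3,c7) = D

D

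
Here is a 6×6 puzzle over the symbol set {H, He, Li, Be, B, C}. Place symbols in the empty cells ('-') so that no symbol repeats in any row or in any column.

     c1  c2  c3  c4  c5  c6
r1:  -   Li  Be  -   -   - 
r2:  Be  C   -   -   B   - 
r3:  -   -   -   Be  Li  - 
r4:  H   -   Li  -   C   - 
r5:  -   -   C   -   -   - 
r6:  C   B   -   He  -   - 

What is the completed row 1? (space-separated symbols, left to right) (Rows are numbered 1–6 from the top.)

(r4,c4) = B
(r6,c3) = H
(r6,c5) = Be
(r6,c6) = Li
(r2,c3) = He
(r2,c6) = H
(r3,c3) = B
(r2,c4) = Li
(r3,c1) = He
(r3,c2) = H
(r3,c6) = C
(r5,c4) = H
(r5,c5) = He
(r1,c1) = B
(r1,c4) = C
(r1,c5) = H
(r1,c6) = He

B Li Be C H He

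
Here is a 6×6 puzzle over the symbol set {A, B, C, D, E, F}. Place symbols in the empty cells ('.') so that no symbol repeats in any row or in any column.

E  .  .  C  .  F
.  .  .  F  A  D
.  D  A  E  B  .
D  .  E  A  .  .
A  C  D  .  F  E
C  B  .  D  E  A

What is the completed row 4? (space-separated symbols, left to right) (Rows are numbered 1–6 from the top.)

D F E A C B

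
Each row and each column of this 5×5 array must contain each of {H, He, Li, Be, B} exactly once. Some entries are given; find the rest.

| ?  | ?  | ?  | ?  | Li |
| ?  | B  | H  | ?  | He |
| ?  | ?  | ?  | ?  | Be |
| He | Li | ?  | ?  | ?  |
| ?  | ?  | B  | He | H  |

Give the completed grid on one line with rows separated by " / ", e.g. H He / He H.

(r4,c3): row 4 has {He,Li}; column 3 has {H,B}, so it must be Be.
(r4,c5): row 4 has {He,Li,Be}; column 5 has {H,He,Li,Be}, so it must be B.
(r5,c2): row 5 has {H,He,B}; column 2 has {Li,B}, so it must be Be.
(r1,c3): row 1 has {Li}; column 3 has {H,Be,B}, so it must be He.
(r3,c3): row 3 has {Be}; column 3 has {H,He,Be,B}, so it must be Li.
(r4,c4): row 4 has {He,Li,Be,B}; column 4 has {He}, so it must be H.
(r5,c1): row 5 has {H,He,Be,B}; column 1 has {He}, so it must be Li.
(r1,c2): row 1 has {He,Li}; column 2 has {Li,Be,B}, so it must be H.
(r2,c1): row 2 has {H,He,B}; column 1 has {He,Li}, so it must be Be.
(r2,c4): row 2 has {H,He,Be,B}; column 4 has {H,He}, so it must be Li.
(r3,c2): row 3 has {Li,Be}; column 2 has {H,Li,Be,B}, so it must be He.
(r3,c4): row 3 has {He,Li,Be}; column 4 has {H,He,Li}, so it must be B.
(r1,c1): row 1 has {H,He,Li}; column 1 has {He,Li,Be}, so it must be B.
(r1,c4): row 1 has {H,He,Li,B}; column 4 has {H,He,Li,B}, so it must be Be.
(r3,c1): row 3 has {He,Li,Be,B}; column 1 has {He,Li,Be,B}, so it must be H.

B H He Be Li / Be B H Li He / H He Li B Be / He Li Be H B / Li Be B He H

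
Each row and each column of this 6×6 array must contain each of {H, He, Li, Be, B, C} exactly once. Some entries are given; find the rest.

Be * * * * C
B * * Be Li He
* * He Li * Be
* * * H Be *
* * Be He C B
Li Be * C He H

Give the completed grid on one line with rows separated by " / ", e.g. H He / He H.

(r1,c4) = B
(r1,c5) = H
(r3,c5) = B
(r4,c6) = Li
(r5,c1) = H
(r5,c2) = Li
(r6,c3) = B
(r1,c2) = He
(r1,c3) = Li
(r3,c1) = C
(r3,c2) = H
(r4,c1) = He
(r4,c3) = C
(r2,c2) = C
(r2,c3) = H
(r4,c2) = B

Be He Li B H C / B C H Be Li He / C H He Li B Be / He B C H Be Li / H Li Be He C B / Li Be B C He H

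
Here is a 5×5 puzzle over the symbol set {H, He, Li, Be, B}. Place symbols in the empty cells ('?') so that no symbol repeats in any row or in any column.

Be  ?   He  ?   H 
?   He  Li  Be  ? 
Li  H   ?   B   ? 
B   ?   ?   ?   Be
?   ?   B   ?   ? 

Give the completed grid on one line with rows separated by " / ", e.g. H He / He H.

Be B He Li H / H He Li Be B / Li H Be B He / B Li H He Be / He Be B H Li

Cell (r1,c4): row 1 has {H,He,Be}; column 4 has {Be,B} → Li.
Cell (r2,c1): row 2 has {He,Li,Be}; column 1 has {Li,Be,B} → H.
Cell (r2,c5): row 2 has {H,He,Li,Be}; column 5 has {H,Be} → B.
Cell (r3,c3): row 3 has {H,Li,B}; column 3 has {He,Li,B} → Be.
Cell (r3,c5): row 3 has {H,Li,Be,B}; column 5 has {H,Be,B} → He.
Cell (r4,c2): row 4 has {Be,B}; column 2 has {H,He} → Li.
Cell (r4,c3): row 4 has {Li,Be,B}; column 3 has {He,Li,Be,B} → H.
Cell (r4,c4): row 4 has {H,Li,Be,B}; column 4 has {Li,Be,B} → He.
Cell (r5,c1): row 5 has {B}; column 1 has {H,Li,Be,B} → He.
Cell (r5,c2): row 5 has {He,B}; column 2 has {H,He,Li} → Be.
Cell (r5,c4): row 5 has {He,Be,B}; column 4 has {He,Li,Be,B} → H.
Cell (r5,c5): row 5 has {H,He,Be,B}; column 5 has {H,He,Be,B} → Li.
Cell (r1,c2): row 1 has {H,He,Li,Be}; column 2 has {H,He,Li,Be} → B.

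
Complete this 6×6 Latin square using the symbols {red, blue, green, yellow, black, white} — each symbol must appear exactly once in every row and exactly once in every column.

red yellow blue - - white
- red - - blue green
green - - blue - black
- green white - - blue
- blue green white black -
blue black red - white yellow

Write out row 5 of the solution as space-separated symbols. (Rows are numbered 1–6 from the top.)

Cell (r1,c5): row 1 has {red,blue,yellow,white}; column 5 has {blue,black,white} → green.
Cell (r3,c2): row 3 has {blue,green,black}; column 2 has {red,blue,green,yellow,black} → white.
Cell (r3,c3): row 3 has {blue,green,black,white}; column 3 has {red,blue,green,white} → yellow.
Cell (r3,c5): row 3 has {blue,green,yellow,black,white}; column 5 has {blue,green,black,white} → red.
Cell (r4,c5): row 4 has {blue,green,white}; column 5 has {red,blue,green,black,white} → yellow.
Cell (r5,c1): row 5 has {blue,green,black,white}; column 1 has {red,blue,green} → yellow.
Cell (r5,c6): row 5 has {blue,green,yellow,black,white}; column 6 has {blue,green,yellow,black,white} → red.

yellow blue green white black red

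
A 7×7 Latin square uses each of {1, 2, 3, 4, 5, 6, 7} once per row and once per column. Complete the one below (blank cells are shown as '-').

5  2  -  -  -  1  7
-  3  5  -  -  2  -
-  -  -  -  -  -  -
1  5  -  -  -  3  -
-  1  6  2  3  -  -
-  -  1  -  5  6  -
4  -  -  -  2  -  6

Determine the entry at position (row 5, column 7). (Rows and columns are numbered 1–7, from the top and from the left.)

5

At row 5, column 1: row 5 has {1,2,3,6}; column 1 has {1,4,5}; that leaves 7.
At row 7, column 2: row 7 has {2,4,6}; column 2 has {1,2,3,5}; that leaves 7.
At row 7, column 3: row 7 has {2,4,6,7}; column 3 has {1,5,6}; that leaves 3.
At row 7, column 6: row 7 has {2,3,4,6,7}; column 6 has {1,2,3,6}; that leaves 5.
At row 1, column 3: row 1 has {1,2,5,7}; column 3 has {1,3,5,6}; that leaves 4.
At row 1, column 5: row 1 has {1,2,4,5,7}; column 5 has {2,3,5}; that leaves 6.
At row 2, column 1: row 2 has {2,3,5}; column 1 has {1,4,5,7}; that leaves 6.
At row 5, column 6: row 5 has {1,2,3,6,7}; column 6 has {1,2,3,5,6}; that leaves 4.
At row 5, column 7: row 5 has {1,2,3,4,6,7}; column 7 has {6,7}; that leaves 5.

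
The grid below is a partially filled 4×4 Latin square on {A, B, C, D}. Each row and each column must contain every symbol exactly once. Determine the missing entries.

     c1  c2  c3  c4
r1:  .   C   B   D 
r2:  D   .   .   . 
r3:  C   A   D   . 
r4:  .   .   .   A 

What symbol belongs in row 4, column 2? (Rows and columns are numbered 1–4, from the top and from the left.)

(r1,c1) = A
(r2,c2) = B
(r2,c4) = C
(r3,c4) = B
(r4,c1) = B
(r4,c2) = D

D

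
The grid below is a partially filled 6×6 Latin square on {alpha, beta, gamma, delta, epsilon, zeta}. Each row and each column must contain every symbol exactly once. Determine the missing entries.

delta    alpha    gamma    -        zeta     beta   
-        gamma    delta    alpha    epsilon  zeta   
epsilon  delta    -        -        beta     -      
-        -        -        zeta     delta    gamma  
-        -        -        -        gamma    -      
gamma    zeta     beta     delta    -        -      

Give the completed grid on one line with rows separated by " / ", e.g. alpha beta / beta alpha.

delta alpha gamma epsilon zeta beta / beta gamma delta alpha epsilon zeta / epsilon delta zeta gamma beta alpha / alpha beta epsilon zeta delta gamma / zeta epsilon alpha beta gamma delta / gamma zeta beta delta alpha epsilon

At row 1, column 4: row 1 has {alpha,beta,gamma,delta,zeta}; column 4 has {alpha,delta,zeta}; that leaves epsilon.
At row 2, column 1: row 2 has {alpha,gamma,delta,epsilon,zeta}; column 1 has {gamma,delta,epsilon}; that leaves beta.
At row 3, column 4: row 3 has {beta,delta,epsilon}; column 4 has {alpha,delta,epsilon,zeta}; that leaves gamma.
At row 3, column 6: row 3 has {beta,gamma,delta,epsilon}; column 6 has {beta,gamma,zeta}; that leaves alpha.
At row 4, column 1: row 4 has {gamma,delta,zeta}; column 1 has {beta,gamma,delta,epsilon}; that leaves alpha.
At row 4, column 3: row 4 has {alpha,gamma,delta,zeta}; column 3 has {beta,gamma,delta}; that leaves epsilon.
At row 5, column 1: row 5 has {gamma}; column 1 has {alpha,beta,gamma,delta,epsilon}; that leaves zeta.
At row 5, column 3: row 5 has {gamma,zeta}; column 3 has {beta,gamma,delta,epsilon}; that leaves alpha.
At row 5, column 4: row 5 has {alpha,gamma,zeta}; column 4 has {alpha,gamma,delta,epsilon,zeta}; that leaves beta.
At row 6, column 5: row 6 has {beta,gamma,delta,zeta}; column 5 has {beta,gamma,delta,epsilon,zeta}; that leaves alpha.
At row 6, column 6: row 6 has {alpha,beta,gamma,delta,zeta}; column 6 has {alpha,beta,gamma,zeta}; that leaves epsilon.
At row 3, column 3: row 3 has {alpha,beta,gamma,delta,epsilon}; column 3 has {alpha,beta,gamma,delta,epsilon}; that leaves zeta.
At row 4, column 2: row 4 has {alpha,gamma,delta,epsilon,zeta}; column 2 has {alpha,gamma,delta,zeta}; that leaves beta.
At row 5, column 2: row 5 has {alpha,beta,gamma,zeta}; column 2 has {alpha,beta,gamma,delta,zeta}; that leaves epsilon.
At row 5, column 6: row 5 has {alpha,beta,gamma,epsilon,zeta}; column 6 has {alpha,beta,gamma,epsilon,zeta}; that leaves delta.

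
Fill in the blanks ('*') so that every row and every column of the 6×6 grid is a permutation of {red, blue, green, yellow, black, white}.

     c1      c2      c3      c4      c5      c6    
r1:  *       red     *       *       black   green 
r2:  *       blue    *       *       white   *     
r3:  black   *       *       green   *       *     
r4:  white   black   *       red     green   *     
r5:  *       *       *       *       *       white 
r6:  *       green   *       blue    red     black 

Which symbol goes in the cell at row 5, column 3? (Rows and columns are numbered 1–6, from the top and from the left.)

green

row 5 has {white}; column 2 has {red,blue,green,black} — only yellow is left for (r5,c2).
row 5 has {yellow,white}; column 4 has {red,blue,green} — only black is left for (r5,c4).
row 5 has {yellow,black,white}; column 5 has {red,green,black,white} — only blue is left for (r5,c5).
row 6 has {red,blue,green,black}; column 1 has {black,white} — only yellow is left for (r6,c1).
row 6 has {red,blue,green,yellow,black}; column 3 is empty so far — only white is left for (r6,c3).
row 1 has {red,green,black}; column 1 has {yellow,black,white} — only blue is left for (r1,c1).
row 1 has {red,blue,green,black}; column 3 has {white} — only yellow is left for (r1,c3).
row 1 has {red,blue,green,yellow,black}; column 4 has {red,blue,green,black} — only white is left for (r1,c4).
row 2 has {blue,white}; column 4 has {red,blue,green,black,white} — only yellow is left for (r2,c4).
row 2 has {blue,yellow,white}; column 6 has {green,black,white} — only red is left for (r2,c6).
row 3 has {green,black}; column 2 has {red,blue,green,yellow,black} — only white is left for (r3,c2).
row 3 has {green,black,white}; column 5 has {red,blue,green,black,white} — only yellow is left for (r3,c5).
row 3 has {green,yellow,black,white}; column 6 has {red,green,black,white} — only blue is left for (r3,c6).
row 4 has {red,green,black,white}; column 3 has {yellow,white} — only blue is left for (r4,c3).
row 4 has {red,blue,green,black,white}; column 6 has {red,blue,green,black,white} — only yellow is left for (r4,c6).
row 2 has {red,blue,yellow,white}; column 1 has {blue,yellow,black,white} — only green is left for (r2,c1).
row 2 has {red,blue,green,yellow,white}; column 3 has {blue,yellow,white} — only black is left for (r2,c3).
row 3 has {blue,green,yellow,black,white}; column 3 has {blue,yellow,black,white} — only red is left for (r3,c3).
row 5 has {blue,yellow,black,white}; column 1 has {blue,green,yellow,black,white} — only red is left for (r5,c1).
row 5 has {red,blue,yellow,black,white}; column 3 has {red,blue,yellow,black,white} — only green is left for (r5,c3).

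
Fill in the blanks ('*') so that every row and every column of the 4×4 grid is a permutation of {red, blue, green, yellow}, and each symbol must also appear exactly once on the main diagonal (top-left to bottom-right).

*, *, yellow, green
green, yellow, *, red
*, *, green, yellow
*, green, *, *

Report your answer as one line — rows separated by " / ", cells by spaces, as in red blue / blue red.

red blue yellow green / green yellow blue red / blue red green yellow / yellow green red blue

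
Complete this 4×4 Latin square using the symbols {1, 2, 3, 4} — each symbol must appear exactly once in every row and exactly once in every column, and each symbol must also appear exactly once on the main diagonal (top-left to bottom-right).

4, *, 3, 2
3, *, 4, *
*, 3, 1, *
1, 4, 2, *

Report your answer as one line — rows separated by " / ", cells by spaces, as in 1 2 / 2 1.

4 1 3 2 / 3 2 4 1 / 2 3 1 4 / 1 4 2 3

row 1 has {2,3,4}; column 2 has {3,4} — only 1 is left for (r1,c2).
row 2 has {3,4}; column 2 has {1,3,4}; the diagonal has {1,4} — only 2 is left for (r2,c2).
row 2 has {2,3,4}; column 4 has {2} — only 1 is left for (r2,c4).
row 3 has {1,3}; column 1 has {1,3,4} — only 2 is left for (r3,c1).
row 3 has {1,2,3}; column 4 has {1,2} — only 4 is left for (r3,c4).
row 4 has {1,2,4}; column 4 has {1,2,4}; the diagonal has {1,2,4} — only 3 is left for (r4,c4).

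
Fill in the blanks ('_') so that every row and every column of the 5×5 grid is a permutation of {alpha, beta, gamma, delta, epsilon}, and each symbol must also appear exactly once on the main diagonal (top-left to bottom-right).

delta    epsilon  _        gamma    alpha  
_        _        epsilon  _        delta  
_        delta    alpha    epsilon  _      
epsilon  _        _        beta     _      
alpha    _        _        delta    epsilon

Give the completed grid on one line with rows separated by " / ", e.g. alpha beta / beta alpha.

row 1 has {alpha,gamma,delta,epsilon}; column 3 has {alpha,epsilon} — only beta is left for (r1,c3).
row 2 has {delta,epsilon}; column 2 has {delta,epsilon}; the diagonal has {alpha,beta,delta,epsilon} — only gamma is left for (r2,c2).
row 2 has {gamma,delta,epsilon}; column 4 has {beta,gamma,delta,epsilon} — only alpha is left for (r2,c4).
row 4 has {beta,epsilon}; column 2 has {gamma,delta,epsilon} — only alpha is left for (r4,c2).
row 4 has {alpha,beta,epsilon}; column 5 has {alpha,delta,epsilon} — only gamma is left for (r4,c5).
row 5 has {alpha,delta,epsilon}; column 2 has {alpha,gamma,delta,epsilon} — only beta is left for (r5,c2).
row 5 has {alpha,beta,delta,epsilon}; column 3 has {alpha,beta,epsilon} — only gamma is left for (r5,c3).
row 2 has {alpha,gamma,delta,epsilon}; column 1 has {alpha,delta,epsilon} — only beta is left for (r2,c1).
row 3 has {alpha,delta,epsilon}; column 1 has {alpha,beta,delta,epsilon} — only gamma is left for (r3,c1).
row 3 has {alpha,gamma,delta,epsilon}; column 5 has {alpha,gamma,delta,epsilon} — only beta is left for (r3,c5).
row 4 has {alpha,beta,gamma,epsilon}; column 3 has {alpha,beta,gamma,epsilon} — only delta is left for (r4,c3).

delta epsilon beta gamma alpha / beta gamma epsilon alpha delta / gamma delta alpha epsilon beta / epsilon alpha delta beta gamma / alpha beta gamma delta epsilon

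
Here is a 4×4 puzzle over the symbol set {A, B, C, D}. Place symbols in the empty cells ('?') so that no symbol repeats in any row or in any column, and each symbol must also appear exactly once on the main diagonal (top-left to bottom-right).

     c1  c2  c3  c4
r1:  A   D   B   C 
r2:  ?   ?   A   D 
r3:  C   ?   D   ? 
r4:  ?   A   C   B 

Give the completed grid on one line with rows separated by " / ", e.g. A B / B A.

A D B C / B C A D / C B D A / D A C B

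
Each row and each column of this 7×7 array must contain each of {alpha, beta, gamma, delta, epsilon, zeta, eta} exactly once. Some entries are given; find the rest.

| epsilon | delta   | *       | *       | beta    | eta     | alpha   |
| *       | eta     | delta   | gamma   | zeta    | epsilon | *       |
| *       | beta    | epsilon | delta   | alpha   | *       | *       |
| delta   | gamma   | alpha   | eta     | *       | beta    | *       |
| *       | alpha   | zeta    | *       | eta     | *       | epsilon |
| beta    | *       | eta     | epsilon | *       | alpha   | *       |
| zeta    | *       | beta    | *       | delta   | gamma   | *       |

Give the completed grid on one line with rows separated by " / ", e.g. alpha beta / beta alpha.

epsilon delta gamma zeta beta eta alpha / alpha eta delta gamma zeta epsilon beta / eta beta epsilon delta alpha zeta gamma / delta gamma alpha eta epsilon beta zeta / gamma alpha zeta beta eta delta epsilon / beta zeta eta epsilon gamma alpha delta / zeta epsilon beta alpha delta gamma eta

(r1,c3) = gamma
(r1,c4) = zeta
(r2,c1) = alpha
(r2,c7) = beta
(r3,c6) = zeta
(r4,c5) = epsilon
(r4,c7) = zeta
(r5,c1) = gamma
(r5,c4) = beta
(r5,c6) = delta
(r6,c2) = zeta
(r6,c5) = gamma
(r6,c7) = delta
(r7,c2) = epsilon
(r7,c4) = alpha
(r7,c7) = eta
(r3,c1) = eta
(r3,c7) = gamma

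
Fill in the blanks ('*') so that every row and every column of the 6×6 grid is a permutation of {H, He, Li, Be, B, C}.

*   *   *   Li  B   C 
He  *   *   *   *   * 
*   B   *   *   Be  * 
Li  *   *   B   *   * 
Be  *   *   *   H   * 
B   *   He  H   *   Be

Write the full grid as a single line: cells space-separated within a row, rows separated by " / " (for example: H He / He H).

H He Be Li B C / He H Li Be C B / C B H He Be Li / Li Be C B He H / Be Li B C H He / B C He H Li Be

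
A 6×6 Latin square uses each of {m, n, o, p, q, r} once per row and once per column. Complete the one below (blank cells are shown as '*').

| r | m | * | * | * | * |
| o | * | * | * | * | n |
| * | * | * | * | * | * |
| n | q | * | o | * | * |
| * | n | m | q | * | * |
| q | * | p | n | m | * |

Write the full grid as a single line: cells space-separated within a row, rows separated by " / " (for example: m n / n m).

r m o p n q / o p q m r n / m o n r q p / n q r o p m / p n m q o r / q r p n m o

(r1,c4) = p
(r4,c3) = r
(r4,c5) = p
(r4,c6) = m
(r5,c1) = p
(r2,c3) = q
(r2,c5) = r
(r3,c1) = m
(r3,c4) = r
(r5,c5) = o
(r5,c6) = r
(r6,c6) = o
(r1,c6) = q
(r2,c2) = p
(r2,c4) = m
(r3,c2) = o
(r3,c3) = n
(r3,c5) = q
(r3,c6) = p
(r6,c2) = r
(r1,c3) = o
(r1,c5) = n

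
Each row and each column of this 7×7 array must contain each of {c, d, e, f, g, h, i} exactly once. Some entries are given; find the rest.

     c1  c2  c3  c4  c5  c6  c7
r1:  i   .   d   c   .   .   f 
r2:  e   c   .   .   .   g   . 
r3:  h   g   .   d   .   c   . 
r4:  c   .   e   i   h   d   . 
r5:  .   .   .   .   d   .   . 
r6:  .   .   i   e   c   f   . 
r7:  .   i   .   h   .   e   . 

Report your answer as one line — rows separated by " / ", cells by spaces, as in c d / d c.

i e d c g h f / e c h f i g d / h g f d e c i / c f e i h d g / f h c g d i e / g d i e c f h / d i g h f e c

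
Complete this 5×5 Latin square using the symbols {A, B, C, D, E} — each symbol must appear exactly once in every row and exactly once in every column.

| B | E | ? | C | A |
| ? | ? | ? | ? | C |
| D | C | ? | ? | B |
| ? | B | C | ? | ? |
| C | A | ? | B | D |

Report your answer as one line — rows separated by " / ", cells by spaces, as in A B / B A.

(r1,c3) = D
(r2,c2) = D
(r4,c5) = E
(r5,c3) = E
(r3,c3) = A
(r3,c4) = E
(r4,c1) = A
(r4,c4) = D
(r2,c1) = E
(r2,c3) = B
(r2,c4) = A

B E D C A / E D B A C / D C A E B / A B C D E / C A E B D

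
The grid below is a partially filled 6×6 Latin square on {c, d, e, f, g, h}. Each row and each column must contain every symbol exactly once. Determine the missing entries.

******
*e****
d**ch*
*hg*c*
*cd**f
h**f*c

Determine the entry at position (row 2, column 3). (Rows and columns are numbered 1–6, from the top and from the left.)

h

(r6,c3) = e
(r3,c3) = f
(r3,c2) = g
(r3,c6) = e
(r4,c6) = d
(r6,c2) = d
(r6,c5) = g
(r1,c2) = f
(r4,c4) = e
(r5,c5) = e
(r1,c5) = d
(r2,c5) = f
(r4,c1) = f
(r5,c1) = g
(r5,c4) = h
(r1,c4) = g
(r1,c6) = h
(r2,c1) = c
(r2,c3) = h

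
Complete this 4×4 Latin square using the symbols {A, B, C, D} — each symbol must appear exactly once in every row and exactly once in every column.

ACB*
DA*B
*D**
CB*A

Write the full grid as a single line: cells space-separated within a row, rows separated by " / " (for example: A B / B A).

A C B D / D A C B / B D A C / C B D A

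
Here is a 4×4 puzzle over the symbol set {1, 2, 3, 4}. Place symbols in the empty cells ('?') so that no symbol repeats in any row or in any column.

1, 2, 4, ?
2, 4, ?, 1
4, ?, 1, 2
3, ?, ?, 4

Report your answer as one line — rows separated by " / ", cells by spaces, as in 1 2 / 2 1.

1 2 4 3 / 2 4 3 1 / 4 3 1 2 / 3 1 2 4

(r1,c4) = 3
(r2,c3) = 3
(r3,c2) = 3
(r4,c2) = 1
(r4,c3) = 2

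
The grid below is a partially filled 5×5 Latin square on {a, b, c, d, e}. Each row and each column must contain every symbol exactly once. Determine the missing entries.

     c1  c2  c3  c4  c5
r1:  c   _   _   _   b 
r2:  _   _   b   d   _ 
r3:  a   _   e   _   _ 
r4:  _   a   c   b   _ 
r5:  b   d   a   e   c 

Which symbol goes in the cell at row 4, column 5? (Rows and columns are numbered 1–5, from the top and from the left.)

e

Cell (r1,c2): row 1 has {b,c}; column 2 has {a,d} → e.
Cell (r1,c3): row 1 has {b,c,e}; column 3 has {a,b,c,e} → d.
Cell (r1,c4): row 1 has {b,c,d,e}; column 4 has {b,d,e} → a.
Cell (r2,c1): row 2 has {b,d}; column 1 has {a,b,c} → e.
Cell (r2,c2): row 2 has {b,d,e}; column 2 has {a,d,e} → c.
Cell (r2,c5): row 2 has {b,c,d,e}; column 5 has {b,c} → a.
Cell (r3,c2): row 3 has {a,e}; column 2 has {a,c,d,e} → b.
Cell (r3,c4): row 3 has {a,b,e}; column 4 has {a,b,d,e} → c.
Cell (r3,c5): row 3 has {a,b,c,e}; column 5 has {a,b,c} → d.
Cell (r4,c1): row 4 has {a,b,c}; column 1 has {a,b,c,e} → d.
Cell (r4,c5): row 4 has {a,b,c,d}; column 5 has {a,b,c,d} → e.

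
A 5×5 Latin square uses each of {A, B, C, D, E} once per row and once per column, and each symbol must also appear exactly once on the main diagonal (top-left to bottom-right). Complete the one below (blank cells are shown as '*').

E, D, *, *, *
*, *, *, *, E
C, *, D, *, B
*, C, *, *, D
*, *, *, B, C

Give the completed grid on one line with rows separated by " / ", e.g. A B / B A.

E D B C A / A B C D E / C A D E B / B C E A D / D E A B C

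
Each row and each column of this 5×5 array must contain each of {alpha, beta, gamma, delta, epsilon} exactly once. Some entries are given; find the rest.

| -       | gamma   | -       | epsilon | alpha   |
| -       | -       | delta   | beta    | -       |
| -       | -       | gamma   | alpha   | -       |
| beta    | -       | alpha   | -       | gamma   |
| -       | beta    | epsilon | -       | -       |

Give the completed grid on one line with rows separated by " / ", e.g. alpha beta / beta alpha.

(r1,c1) = delta
(r1,c3) = beta
(r2,c5) = epsilon
(r3,c1) = epsilon
(r3,c2) = delta
(r3,c5) = beta
(r4,c2) = epsilon
(r4,c4) = delta
(r5,c4) = gamma
(r5,c5) = delta
(r2,c2) = alpha
(r5,c1) = alpha
(r2,c1) = gamma

delta gamma beta epsilon alpha / gamma alpha delta beta epsilon / epsilon delta gamma alpha beta / beta epsilon alpha delta gamma / alpha beta epsilon gamma delta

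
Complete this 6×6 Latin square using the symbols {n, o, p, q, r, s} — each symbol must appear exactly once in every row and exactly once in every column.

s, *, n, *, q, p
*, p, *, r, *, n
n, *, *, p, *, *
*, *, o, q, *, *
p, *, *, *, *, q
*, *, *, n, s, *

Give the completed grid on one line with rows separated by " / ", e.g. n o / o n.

s r n o q p / q p s r o n / n s q p r o / r n o q p s / p o r s n q / o q p n s r

row 1 has {n,p,q,s}; column 4 has {n,p,q,r} — only o is left for (r1,c4).
row 2 has {n,p,r}; column 5 has {q,s} — only o is left for (r2,c5).
row 3 has {n,p}; column 5 has {o,q,s} — only r is left for (r3,c5).
row 4 has {o,q}; column 1 has {n,p,s} — only r is left for (r4,c1).
row 4 has {o,q,r}; column 6 has {n,p,q} — only s is left for (r4,c6).
row 5 has {p,q}; column 4 has {n,o,p,q,r} — only s is left for (r5,c4).
row 5 has {p,q,s}; column 5 has {o,q,r,s} — only n is left for (r5,c5).
row 1 has {n,o,p,q,s}; column 2 has {p} — only r is left for (r1,c2).
row 2 has {n,o,p,r}; column 1 has {n,p,r,s} — only q is left for (r2,c1).
row 2 has {n,o,p,q,r}; column 3 has {n,o} — only s is left for (r2,c3).
row 3 has {n,p,r}; column 3 has {n,o,s} — only q is left for (r3,c3).
row 3 has {n,p,q,r}; column 6 has {n,p,q,s} — only o is left for (r3,c6).
row 4 has {o,q,r,s}; column 2 has {p,r} — only n is left for (r4,c2).
row 4 has {n,o,q,r,s}; column 5 has {n,o,q,r,s} — only p is left for (r4,c5).
row 5 has {n,p,q,s}; column 2 has {n,p,r} — only o is left for (r5,c2).
row 5 has {n,o,p,q,s}; column 3 has {n,o,q,s} — only r is left for (r5,c3).
row 6 has {n,s}; column 1 has {n,p,q,r,s} — only o is left for (r6,c1).
row 6 has {n,o,s}; column 2 has {n,o,p,r} — only q is left for (r6,c2).
row 6 has {n,o,q,s}; column 3 has {n,o,q,r,s} — only p is left for (r6,c3).
row 6 has {n,o,p,q,s}; column 6 has {n,o,p,q,s} — only r is left for (r6,c6).
row 3 has {n,o,p,q,r}; column 2 has {n,o,p,q,r} — only s is left for (r3,c2).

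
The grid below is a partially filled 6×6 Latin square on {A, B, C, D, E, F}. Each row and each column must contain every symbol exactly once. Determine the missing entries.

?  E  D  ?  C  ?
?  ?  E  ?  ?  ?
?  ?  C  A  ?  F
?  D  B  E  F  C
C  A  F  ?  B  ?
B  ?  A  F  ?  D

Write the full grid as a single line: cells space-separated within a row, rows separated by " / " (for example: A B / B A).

F E D B C A / D F E C A B / E B C A D F / A D B E F C / C A F D B E / B C A F E D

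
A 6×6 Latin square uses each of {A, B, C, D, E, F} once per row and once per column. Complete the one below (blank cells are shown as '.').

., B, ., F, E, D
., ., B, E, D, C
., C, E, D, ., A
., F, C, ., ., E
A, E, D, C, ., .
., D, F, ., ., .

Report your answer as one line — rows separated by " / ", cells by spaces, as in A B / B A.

C B A F E D / F A B E D C / B C E D F A / D F C B A E / A E D C B F / E D F A C B

(r1,c1) = C
(r1,c3) = A
(r2,c1) = F
(r2,c2) = A
(r3,c1) = B
(r3,c5) = F
(r4,c1) = D
(r5,c5) = B
(r5,c6) = F
(r6,c1) = E
(r6,c6) = B
(r4,c5) = A
(r6,c4) = A
(r6,c5) = C
(r4,c4) = B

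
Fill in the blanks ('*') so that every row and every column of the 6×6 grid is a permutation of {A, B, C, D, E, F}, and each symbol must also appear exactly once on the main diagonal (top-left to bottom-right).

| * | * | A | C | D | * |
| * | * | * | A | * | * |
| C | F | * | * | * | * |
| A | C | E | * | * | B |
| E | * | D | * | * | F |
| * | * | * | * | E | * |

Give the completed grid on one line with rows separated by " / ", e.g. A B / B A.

F B A C D E / D E F A B C / C F B E A D / A C E D F B / E A D B C F / B D C F E A

(r1,c6) = E
(r3,c3) = B
(r3,c5) = A
(r3,c6) = D
(r4,c5) = F
(r5,c4) = B
(r5,c5) = C
(r6,c6) = A
(r1,c1) = F
(r1,c2) = B
(r2,c5) = B
(r2,c6) = C
(r3,c4) = E
(r4,c4) = D
(r5,c2) = A
(r6,c2) = D
(r6,c4) = F
(r2,c1) = D
(r2,c2) = E
(r2,c3) = F
(r6,c1) = B
(r6,c3) = C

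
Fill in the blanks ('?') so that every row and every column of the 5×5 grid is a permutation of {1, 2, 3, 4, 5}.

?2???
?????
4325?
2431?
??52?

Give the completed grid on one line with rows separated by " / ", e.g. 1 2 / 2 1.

5 2 1 4 3 / 1 5 4 3 2 / 4 3 2 5 1 / 2 4 3 1 5 / 3 1 5 2 4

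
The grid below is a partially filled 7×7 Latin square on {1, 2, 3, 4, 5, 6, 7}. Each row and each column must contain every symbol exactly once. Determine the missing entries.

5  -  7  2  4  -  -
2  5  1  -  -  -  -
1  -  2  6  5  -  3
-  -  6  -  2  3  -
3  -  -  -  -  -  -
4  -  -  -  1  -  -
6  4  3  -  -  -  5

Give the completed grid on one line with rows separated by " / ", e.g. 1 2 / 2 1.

At row 3, column 2: row 3 has {1,2,3,5,6}; column 2 has {4,5}; that leaves 7.
At row 3, column 6: row 3 has {1,2,3,5,6,7}; column 6 has {3}; that leaves 4.
At row 4, column 1: row 4 has {2,3,6}; column 1 has {1,2,3,4,5,6}; that leaves 7.
At row 4, column 2: row 4 has {2,3,6,7}; column 2 has {4,5,7}; that leaves 1.
At row 4, column 7: row 4 has {1,2,3,6,7}; column 7 has {3,5}; that leaves 4.
At row 6, column 3: row 6 has {1,4}; column 3 has {1,2,3,6,7}; that leaves 5.
At row 7, column 5: row 7 has {3,4,5,6}; column 5 has {1,2,4,5}; that leaves 7.
At row 4, column 4: row 4 has {1,2,3,4,6,7}; column 4 has {2,6}; that leaves 5.
At row 5, column 3: row 5 has {3}; column 3 has {1,2,3,5,6,7}; that leaves 4.
At row 5, column 5: row 5 has {3,4}; column 5 has {1,2,4,5,7}; that leaves 6.
At row 7, column 4: row 7 has {3,4,5,6,7}; column 4 has {2,5,6}; that leaves 1.
At row 7, column 6: row 7 has {1,3,4,5,6,7}; column 6 has {3,4}; that leaves 2.
At row 2, column 5: row 2 has {1,2,5}; column 5 has {1,2,4,5,6,7}; that leaves 3.
At row 5, column 2: row 5 has {3,4,6}; column 2 has {1,4,5,7}; that leaves 2.
At row 5, column 4: row 5 has {2,3,4,6}; column 4 has {1,2,5,6}; that leaves 7.
At row 5, column 7: row 5 has {2,3,4,6,7}; column 7 has {3,4,5}; that leaves 1.
At row 6, column 4: row 6 has {1,4,5}; column 4 has {1,2,5,6,7}; that leaves 3.
At row 1, column 7: row 1 has {2,4,5,7}; column 7 has {1,3,4,5}; that leaves 6.
At row 2, column 4: row 2 has {1,2,3,5}; column 4 has {1,2,3,5,6,7}; that leaves 4.
At row 2, column 7: row 2 has {1,2,3,4,5}; column 7 has {1,3,4,5,6}; that leaves 7.
At row 5, column 6: row 5 has {1,2,3,4,6,7}; column 6 has {2,3,4}; that leaves 5.
At row 6, column 2: row 6 has {1,3,4,5}; column 2 has {1,2,4,5,7}; that leaves 6.
At row 6, column 6: row 6 has {1,3,4,5,6}; column 6 has {2,3,4,5}; that leaves 7.
At row 6, column 7: row 6 has {1,3,4,5,6,7}; column 7 has {1,3,4,5,6,7}; that leaves 2.
At row 1, column 2: row 1 has {2,4,5,6,7}; column 2 has {1,2,4,5,6,7}; that leaves 3.
At row 1, column 6: row 1 has {2,3,4,5,6,7}; column 6 has {2,3,4,5,7}; that leaves 1.
At row 2, column 6: row 2 has {1,2,3,4,5,7}; column 6 has {1,2,3,4,5,7}; that leaves 6.

5 3 7 2 4 1 6 / 2 5 1 4 3 6 7 / 1 7 2 6 5 4 3 / 7 1 6 5 2 3 4 / 3 2 4 7 6 5 1 / 4 6 5 3 1 7 2 / 6 4 3 1 7 2 5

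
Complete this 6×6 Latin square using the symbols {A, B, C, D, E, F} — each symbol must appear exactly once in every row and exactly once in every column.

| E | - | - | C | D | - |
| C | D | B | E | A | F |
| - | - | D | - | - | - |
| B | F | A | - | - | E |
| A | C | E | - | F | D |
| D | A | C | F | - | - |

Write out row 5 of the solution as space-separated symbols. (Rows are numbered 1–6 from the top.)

A C E B F D

(r1,c2) = B
(r1,c3) = F
(r1,c6) = A
(r3,c1) = F
(r3,c2) = E
(r4,c4) = D
(r4,c5) = C
(r5,c4) = B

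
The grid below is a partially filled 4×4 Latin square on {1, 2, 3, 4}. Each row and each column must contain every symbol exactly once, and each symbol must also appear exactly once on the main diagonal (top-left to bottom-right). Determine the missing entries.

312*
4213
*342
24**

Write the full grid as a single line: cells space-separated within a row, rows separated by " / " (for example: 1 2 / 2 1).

3 1 2 4 / 4 2 1 3 / 1 3 4 2 / 2 4 3 1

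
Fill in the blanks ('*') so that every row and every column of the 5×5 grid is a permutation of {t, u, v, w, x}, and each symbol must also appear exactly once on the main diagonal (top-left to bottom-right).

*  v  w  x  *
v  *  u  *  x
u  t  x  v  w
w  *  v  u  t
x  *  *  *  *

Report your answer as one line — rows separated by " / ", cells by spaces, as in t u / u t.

t v w x u / v w u t x / u t x v w / w x v u t / x u t w v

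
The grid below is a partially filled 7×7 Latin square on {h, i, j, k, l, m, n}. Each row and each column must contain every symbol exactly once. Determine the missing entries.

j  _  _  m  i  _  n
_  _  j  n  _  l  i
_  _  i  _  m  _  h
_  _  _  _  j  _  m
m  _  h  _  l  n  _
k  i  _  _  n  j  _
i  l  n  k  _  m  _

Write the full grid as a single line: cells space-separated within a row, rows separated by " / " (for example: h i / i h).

(r2,c1) = h
(r2,c5) = k
(r3,c6) = k
(r6,c7) = l
(r7,c5) = h
(r7,c7) = j
(r1,c6) = h
(r2,c2) = m
(r4,c6) = i
(r5,c7) = k
(r6,c3) = m
(r6,c4) = h
(r1,c2) = k
(r1,c3) = l
(r4,c3) = k
(r4,c4) = l
(r5,c2) = j
(r5,c4) = i
(r3,c2) = n
(r3,c4) = j
(r4,c1) = n
(r4,c2) = h
(r3,c1) = l

j k l m i h n / h m j n k l i / l n i j m k h / n h k l j i m / m j h i l n k / k i m h n j l / i l n k h m j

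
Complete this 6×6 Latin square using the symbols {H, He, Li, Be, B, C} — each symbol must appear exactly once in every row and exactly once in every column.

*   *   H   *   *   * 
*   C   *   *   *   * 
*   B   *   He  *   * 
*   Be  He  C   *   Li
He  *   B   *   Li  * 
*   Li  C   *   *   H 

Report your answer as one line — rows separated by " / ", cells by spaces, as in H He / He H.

C He H Li Be B / Li C Be H B He / H B Li He C Be / B Be He C H Li / He H B Be Li C / Be Li C B He H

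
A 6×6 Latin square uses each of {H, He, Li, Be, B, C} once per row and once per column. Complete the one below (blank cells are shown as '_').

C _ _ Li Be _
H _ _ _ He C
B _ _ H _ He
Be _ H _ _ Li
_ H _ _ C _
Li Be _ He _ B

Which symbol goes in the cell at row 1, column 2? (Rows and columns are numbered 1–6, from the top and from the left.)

Cell (r1,c6): row 1 has {Li,Be,C}; column 6 has {He,Li,B,C} → H.
Cell (r3,c5): row 3 has {H,He,B}; column 5 has {He,Be,C} → Li.
Cell (r4,c5): row 4 has {H,Li,Be}; column 5 has {He,Li,Be,C} → B.
Cell (r5,c1): row 5 has {H,C}; column 1 has {H,Li,Be,B,C} → He.
Cell (r5,c6): row 5 has {H,He,C}; column 6 has {H,He,Li,B,C} → Be.
Cell (r6,c3): row 6 has {He,Li,Be,B}; column 3 has {H} → C.
Cell (r6,c5): row 6 has {He,Li,Be,B,C}; column 5 has {He,Li,Be,B,C} → H.
Cell (r3,c2): row 3 has {H,He,Li,B}; column 2 has {H,Be} → C.
Cell (r3,c3): row 3 has {H,He,Li,B,C}; column 3 has {H,C} → Be.
Cell (r4,c2): row 4 has {H,Li,Be,B}; column 2 has {H,Be,C} → He.
Cell (r4,c4): row 4 has {H,He,Li,Be,B}; column 4 has {H,He,Li} → C.
Cell (r5,c4): row 5 has {H,He,Be,C}; column 4 has {H,He,Li,C} → B.
Cell (r1,c2): row 1 has {H,Li,Be,C}; column 2 has {H,He,Be,C} → B.

B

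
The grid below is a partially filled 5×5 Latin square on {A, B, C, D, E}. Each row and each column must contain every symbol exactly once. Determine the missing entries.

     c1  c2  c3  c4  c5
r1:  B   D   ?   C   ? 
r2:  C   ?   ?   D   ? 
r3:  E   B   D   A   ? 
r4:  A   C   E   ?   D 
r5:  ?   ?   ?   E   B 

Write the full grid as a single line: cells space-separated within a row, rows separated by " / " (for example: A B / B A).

B D A C E / C E B D A / E B D A C / A C E B D / D A C E B

row 1 has {B,C,D}; column 3 has {D,E} — only A is left for (r1,c3).
row 1 has {A,B,C,D}; column 5 has {B,D} — only E is left for (r1,c5).
row 2 has {C,D}; column 3 has {A,D,E} — only B is left for (r2,c3).
row 2 has {B,C,D}; column 5 has {B,D,E} — only A is left for (r2,c5).
row 3 has {A,B,D,E}; column 5 has {A,B,D,E} — only C is left for (r3,c5).
row 4 has {A,C,D,E}; column 4 has {A,C,D,E} — only B is left for (r4,c4).
row 5 has {B,E}; column 1 has {A,B,C,E} — only D is left for (r5,c1).
row 5 has {B,D,E}; column 2 has {B,C,D} — only A is left for (r5,c2).
row 5 has {A,B,D,E}; column 3 has {A,B,D,E} — only C is left for (r5,c3).
row 2 has {A,B,C,D}; column 2 has {A,B,C,D} — only E is left for (r2,c2).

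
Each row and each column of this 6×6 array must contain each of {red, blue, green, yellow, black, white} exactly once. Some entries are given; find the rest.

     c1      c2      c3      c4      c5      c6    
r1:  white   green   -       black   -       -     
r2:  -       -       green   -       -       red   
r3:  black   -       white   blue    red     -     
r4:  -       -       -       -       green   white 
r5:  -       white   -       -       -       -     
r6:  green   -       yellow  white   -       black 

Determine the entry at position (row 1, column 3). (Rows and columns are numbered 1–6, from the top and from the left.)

(r2,c4): row 2 has {red,green}; column 4 has {blue,black,white}, so it must be yellow.
(r3,c2): row 3 has {red,blue,black,white}; column 2 has {green,white}, so it must be yellow.
(r3,c6): row 3 has {red,blue,yellow,black,white}; column 6 has {red,black,white}, so it must be green.
(r4,c4): row 4 has {green,white}; column 4 has {blue,yellow,black,white}, so it must be red.
(r5,c4): row 5 has {white}; column 4 has {red,blue,yellow,black,white}, so it must be green.
(r6,c5): row 6 has {green,yellow,black,white}; column 5 has {red,green}, so it must be blue.
(r1,c5): row 1 has {green,black,white}; column 5 has {red,blue,green}, so it must be yellow.
(r1,c6): row 1 has {green,yellow,black,white}; column 6 has {red,green,black,white}, so it must be blue.
(r2,c1): row 2 has {red,green,yellow}; column 1 has {green,black,white}, so it must be blue.
(r2,c2): row 2 has {red,blue,green,yellow}; column 2 has {green,yellow,white}, so it must be black.
(r2,c5): row 2 has {red,blue,green,yellow,black}; column 5 has {red,blue,green,yellow}, so it must be white.
(r4,c1): row 4 has {red,green,white}; column 1 has {blue,green,black,white}, so it must be yellow.
(r4,c2): row 4 has {red,green,yellow,white}; column 2 has {green,yellow,black,white}, so it must be blue.
(r4,c3): row 4 has {red,blue,green,yellow,white}; column 3 has {green,yellow,white}, so it must be black.
(r5,c1): row 5 has {green,white}; column 1 has {blue,green,yellow,black,white}, so it must be red.
(r5,c3): row 5 has {red,green,white}; column 3 has {green,yellow,black,white}, so it must be blue.
(r5,c5): row 5 has {red,blue,green,white}; column 5 has {red,blue,green,yellow,white}, so it must be black.
(r5,c6): row 5 has {red,blue,green,black,white}; column 6 has {red,blue,green,black,white}, so it must be yellow.
(r6,c2): row 6 has {blue,green,yellow,black,white}; column 2 has {blue,green,yellow,black,white}, so it must be red.
(r1,c3): row 1 has {blue,green,yellow,black,white}; column 3 has {blue,green,yellow,black,white}, so it must be red.

red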